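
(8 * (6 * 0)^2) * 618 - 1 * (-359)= 359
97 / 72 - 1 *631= -45335 / 72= -629.65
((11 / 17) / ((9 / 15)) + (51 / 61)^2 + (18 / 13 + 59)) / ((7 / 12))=613420852 / 5756387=106.56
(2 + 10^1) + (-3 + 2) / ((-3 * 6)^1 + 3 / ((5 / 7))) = 833 / 69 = 12.07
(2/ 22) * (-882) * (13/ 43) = -11466/ 473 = -24.24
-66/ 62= -33/ 31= -1.06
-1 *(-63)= 63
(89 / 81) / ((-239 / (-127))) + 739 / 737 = 22636612 / 14267583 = 1.59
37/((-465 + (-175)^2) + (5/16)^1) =592/482565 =0.00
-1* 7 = -7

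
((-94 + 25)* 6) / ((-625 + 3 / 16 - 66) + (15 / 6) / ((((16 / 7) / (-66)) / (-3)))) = 1656 / 1897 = 0.87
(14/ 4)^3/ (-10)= -343/ 80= -4.29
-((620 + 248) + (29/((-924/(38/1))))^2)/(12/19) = -3525886867/2561328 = -1376.59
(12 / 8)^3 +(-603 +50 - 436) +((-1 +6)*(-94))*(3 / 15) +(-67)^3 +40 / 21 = -50709241 / 168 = -301840.72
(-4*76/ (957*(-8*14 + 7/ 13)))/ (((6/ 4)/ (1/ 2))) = 3952/ 4160079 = 0.00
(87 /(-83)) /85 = -87 /7055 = -0.01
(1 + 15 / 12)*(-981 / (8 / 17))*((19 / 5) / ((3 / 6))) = -2851767 / 80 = -35647.09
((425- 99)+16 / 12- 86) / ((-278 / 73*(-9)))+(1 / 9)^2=79417 / 11259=7.05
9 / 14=0.64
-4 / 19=-0.21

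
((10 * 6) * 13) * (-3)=-2340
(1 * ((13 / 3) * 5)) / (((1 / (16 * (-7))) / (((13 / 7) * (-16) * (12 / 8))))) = 108160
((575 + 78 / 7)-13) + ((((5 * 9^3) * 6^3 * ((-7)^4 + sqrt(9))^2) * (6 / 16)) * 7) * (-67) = -5601732433457348 / 7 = -800247490493906.86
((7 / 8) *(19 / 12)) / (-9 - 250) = -19 / 3552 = -0.01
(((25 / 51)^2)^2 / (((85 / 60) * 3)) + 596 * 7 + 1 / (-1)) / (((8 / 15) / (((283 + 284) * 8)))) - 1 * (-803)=50369815474906 / 1419857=35475273.55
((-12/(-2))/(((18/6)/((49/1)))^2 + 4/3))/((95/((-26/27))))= -124852/2744835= -0.05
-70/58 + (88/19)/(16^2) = -20961/17632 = -1.19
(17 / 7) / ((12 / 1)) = 17 / 84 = 0.20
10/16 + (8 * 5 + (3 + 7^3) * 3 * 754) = 782692.62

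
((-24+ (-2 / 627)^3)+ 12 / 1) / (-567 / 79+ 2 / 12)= 467348611432 / 273030842403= 1.71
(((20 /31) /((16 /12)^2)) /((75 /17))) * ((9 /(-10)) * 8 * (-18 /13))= 8262 /10075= 0.82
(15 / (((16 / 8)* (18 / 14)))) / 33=35 / 198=0.18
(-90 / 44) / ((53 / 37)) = -1665 / 1166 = -1.43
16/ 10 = 1.60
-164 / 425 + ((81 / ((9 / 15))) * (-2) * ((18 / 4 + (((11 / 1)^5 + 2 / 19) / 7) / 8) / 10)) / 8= -35169505493 / 3617600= -9721.78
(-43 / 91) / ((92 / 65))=-215 / 644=-0.33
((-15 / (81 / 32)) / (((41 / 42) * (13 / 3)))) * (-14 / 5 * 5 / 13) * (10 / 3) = 313600 / 62361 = 5.03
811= 811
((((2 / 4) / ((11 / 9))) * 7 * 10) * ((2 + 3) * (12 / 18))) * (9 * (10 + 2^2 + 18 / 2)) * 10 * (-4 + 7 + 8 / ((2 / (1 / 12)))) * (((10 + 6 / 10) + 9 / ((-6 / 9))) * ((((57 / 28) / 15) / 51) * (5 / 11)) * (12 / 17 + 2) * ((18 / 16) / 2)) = -983741625 / 279752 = -3516.48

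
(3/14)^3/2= 27/5488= 0.00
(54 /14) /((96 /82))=369 /112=3.29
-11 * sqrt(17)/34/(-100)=11 * sqrt(17)/3400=0.01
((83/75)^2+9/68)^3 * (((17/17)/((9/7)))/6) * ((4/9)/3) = 979024134360366731/20398200257812500000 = 0.05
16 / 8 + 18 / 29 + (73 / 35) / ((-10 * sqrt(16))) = 104283 / 40600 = 2.57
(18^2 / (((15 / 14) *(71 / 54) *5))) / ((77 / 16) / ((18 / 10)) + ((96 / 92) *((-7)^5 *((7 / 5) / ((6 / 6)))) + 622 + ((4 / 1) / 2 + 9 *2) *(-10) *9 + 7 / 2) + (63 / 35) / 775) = -41914817280 / 23440669288357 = -0.00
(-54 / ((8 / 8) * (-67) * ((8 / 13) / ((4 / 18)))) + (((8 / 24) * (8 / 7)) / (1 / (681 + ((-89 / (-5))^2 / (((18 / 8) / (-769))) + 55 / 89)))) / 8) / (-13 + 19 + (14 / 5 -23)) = 288731522221 / 800174970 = 360.84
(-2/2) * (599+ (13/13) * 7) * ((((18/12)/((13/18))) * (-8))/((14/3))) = 196344/91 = 2157.63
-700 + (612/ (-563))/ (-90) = -1970466/ 2815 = -699.99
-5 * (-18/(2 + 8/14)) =35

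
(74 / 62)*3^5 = 8991 / 31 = 290.03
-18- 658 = -676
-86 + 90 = 4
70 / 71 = 0.99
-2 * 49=-98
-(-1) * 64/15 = 64/15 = 4.27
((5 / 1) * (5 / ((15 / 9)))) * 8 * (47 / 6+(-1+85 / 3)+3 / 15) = 4244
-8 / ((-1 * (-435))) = -8 / 435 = -0.02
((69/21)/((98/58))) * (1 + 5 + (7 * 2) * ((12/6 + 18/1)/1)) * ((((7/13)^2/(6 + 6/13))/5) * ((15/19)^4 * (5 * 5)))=48.47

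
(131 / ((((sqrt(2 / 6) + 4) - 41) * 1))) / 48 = -0.07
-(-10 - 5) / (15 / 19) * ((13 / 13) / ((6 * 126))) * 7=19 / 108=0.18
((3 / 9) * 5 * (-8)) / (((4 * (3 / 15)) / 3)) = -50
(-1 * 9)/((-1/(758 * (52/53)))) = 354744/53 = 6693.28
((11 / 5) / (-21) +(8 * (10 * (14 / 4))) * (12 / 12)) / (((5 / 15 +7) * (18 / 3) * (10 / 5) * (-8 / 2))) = -29389 / 36960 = -0.80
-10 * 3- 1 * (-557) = 527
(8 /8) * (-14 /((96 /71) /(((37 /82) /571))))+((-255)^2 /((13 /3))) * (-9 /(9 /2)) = -876845197457 /29216928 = -30011.55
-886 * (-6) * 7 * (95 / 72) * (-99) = -9721635 / 2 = -4860817.50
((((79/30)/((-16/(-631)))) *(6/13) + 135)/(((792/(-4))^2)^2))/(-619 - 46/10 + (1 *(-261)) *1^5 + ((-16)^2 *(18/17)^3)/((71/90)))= -0.00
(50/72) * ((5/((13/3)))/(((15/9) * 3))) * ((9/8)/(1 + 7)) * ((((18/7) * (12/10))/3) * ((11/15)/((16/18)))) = 891/46592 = 0.02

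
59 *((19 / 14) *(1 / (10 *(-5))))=-1121 / 700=-1.60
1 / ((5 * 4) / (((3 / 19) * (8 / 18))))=1 / 285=0.00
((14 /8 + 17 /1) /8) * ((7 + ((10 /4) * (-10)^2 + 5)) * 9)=88425 /16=5526.56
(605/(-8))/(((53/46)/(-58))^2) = -538315690/2809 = -191639.62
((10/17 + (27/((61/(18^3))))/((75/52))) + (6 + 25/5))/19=46699817/492575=94.81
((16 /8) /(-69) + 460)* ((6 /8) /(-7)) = -2267 /46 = -49.28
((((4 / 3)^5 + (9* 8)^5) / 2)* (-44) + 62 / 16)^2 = 6847985765850680264463376489 / 3779136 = 1812050628993156177619.27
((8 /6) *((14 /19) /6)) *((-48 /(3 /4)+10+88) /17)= 56 /171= 0.33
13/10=1.30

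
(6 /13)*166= 996 /13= 76.62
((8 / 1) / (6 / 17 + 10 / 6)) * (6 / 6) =408 / 103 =3.96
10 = 10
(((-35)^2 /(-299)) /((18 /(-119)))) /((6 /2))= 145775 /16146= 9.03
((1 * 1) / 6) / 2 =1 / 12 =0.08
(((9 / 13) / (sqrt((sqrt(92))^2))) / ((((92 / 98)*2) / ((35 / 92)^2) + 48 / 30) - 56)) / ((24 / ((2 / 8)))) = -180075*sqrt(23) / 47584955392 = -0.00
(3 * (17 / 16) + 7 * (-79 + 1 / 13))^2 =13052834001 / 43264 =301701.97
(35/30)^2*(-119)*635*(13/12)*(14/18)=-336944335/3888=-86662.64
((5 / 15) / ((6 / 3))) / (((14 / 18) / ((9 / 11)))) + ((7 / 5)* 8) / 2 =4447 / 770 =5.78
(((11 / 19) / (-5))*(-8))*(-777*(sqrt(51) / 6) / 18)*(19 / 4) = -2849*sqrt(51) / 90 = -226.07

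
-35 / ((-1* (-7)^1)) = -5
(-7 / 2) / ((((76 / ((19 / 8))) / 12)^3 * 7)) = -27 / 1024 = -0.03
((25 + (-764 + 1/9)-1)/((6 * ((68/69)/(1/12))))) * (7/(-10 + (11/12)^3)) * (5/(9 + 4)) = 10720990/3524729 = 3.04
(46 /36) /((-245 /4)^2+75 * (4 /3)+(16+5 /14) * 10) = 1288 /4047255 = 0.00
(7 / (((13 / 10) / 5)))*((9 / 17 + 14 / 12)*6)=60550 / 221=273.98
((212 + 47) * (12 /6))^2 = 268324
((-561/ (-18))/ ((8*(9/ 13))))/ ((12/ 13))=6.10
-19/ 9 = -2.11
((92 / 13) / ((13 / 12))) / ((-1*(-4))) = 276 / 169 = 1.63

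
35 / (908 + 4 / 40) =0.04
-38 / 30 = -19 / 15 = -1.27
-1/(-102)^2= -1/10404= -0.00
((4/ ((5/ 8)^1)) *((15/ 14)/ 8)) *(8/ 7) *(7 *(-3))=-144/ 7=-20.57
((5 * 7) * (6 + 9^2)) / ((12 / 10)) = 5075 / 2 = 2537.50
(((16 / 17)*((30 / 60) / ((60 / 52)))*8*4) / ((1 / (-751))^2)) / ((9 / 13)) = 10632217.54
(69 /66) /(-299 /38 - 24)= -0.03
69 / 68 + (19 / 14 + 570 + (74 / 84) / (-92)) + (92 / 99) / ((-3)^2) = 11168422333 / 19509336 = 572.47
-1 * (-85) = 85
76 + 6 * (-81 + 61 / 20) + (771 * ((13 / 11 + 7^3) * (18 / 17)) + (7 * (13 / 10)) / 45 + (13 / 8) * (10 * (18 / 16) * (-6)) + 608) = 189223496471 / 673200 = 281080.65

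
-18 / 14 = -9 / 7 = -1.29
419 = 419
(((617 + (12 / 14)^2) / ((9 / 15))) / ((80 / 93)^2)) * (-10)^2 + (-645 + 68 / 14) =434320147 / 3136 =138494.94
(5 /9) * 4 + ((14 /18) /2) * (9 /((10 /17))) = 1471 /180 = 8.17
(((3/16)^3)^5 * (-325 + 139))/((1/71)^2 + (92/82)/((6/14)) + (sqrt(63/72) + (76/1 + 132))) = -108054049124081896912017/9830964163500922004403559879147520 + 513033101377870320999 * sqrt(14)/39323856654003688017614239516590080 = -0.00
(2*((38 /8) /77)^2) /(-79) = -0.00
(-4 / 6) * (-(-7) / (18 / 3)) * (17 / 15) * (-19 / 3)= 2261 / 405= 5.58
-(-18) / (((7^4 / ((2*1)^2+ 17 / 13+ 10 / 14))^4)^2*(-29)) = -146391874890514155307008 / 150614372560584975412323119565123961770806909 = -0.00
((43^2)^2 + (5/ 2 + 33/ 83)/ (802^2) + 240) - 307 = 365024601700657/ 106771864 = 3418734.00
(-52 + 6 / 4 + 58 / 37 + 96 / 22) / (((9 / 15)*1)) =-60465 / 814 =-74.28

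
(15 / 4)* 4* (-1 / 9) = -5 / 3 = -1.67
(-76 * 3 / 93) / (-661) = 76 / 20491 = 0.00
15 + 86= 101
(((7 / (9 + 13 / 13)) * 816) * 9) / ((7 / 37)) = 135864 / 5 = 27172.80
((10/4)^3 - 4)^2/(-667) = -8649/42688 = -0.20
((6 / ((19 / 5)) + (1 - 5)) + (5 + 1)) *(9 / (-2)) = -306 / 19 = -16.11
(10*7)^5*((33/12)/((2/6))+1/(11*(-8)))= 152313437500/11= 13846676136.36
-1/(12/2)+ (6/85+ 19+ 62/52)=66619/3315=20.10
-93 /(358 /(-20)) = 930 /179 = 5.20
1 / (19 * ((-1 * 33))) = -1 / 627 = -0.00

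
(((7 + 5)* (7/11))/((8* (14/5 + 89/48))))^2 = 6350400/150970369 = 0.04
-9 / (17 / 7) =-63 / 17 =-3.71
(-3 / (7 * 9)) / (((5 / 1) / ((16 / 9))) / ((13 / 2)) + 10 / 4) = -104 / 6405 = -0.02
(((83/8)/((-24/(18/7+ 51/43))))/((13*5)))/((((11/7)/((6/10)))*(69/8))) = -2407/2175800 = -0.00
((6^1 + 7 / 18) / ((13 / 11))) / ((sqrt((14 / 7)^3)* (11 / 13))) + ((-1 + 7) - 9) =-0.74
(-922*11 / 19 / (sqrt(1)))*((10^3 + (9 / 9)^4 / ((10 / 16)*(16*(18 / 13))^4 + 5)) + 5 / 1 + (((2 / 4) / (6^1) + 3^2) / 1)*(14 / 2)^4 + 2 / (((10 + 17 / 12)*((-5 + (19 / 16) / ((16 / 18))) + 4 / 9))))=-3033322851484937659365091 / 249084465900636930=-12177888.49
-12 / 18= -2 / 3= -0.67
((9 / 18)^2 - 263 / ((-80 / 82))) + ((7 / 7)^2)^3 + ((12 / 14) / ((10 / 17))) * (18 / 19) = 1448133 / 5320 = 272.21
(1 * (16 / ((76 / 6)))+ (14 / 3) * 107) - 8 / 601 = 17148478 / 34257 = 500.58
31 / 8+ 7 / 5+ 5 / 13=2943 / 520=5.66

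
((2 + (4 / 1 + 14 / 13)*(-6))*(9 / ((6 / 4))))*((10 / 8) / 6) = -925 / 26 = -35.58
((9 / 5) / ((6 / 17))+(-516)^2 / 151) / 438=890087 / 220460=4.04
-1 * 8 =-8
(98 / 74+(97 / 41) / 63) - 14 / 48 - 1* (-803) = 614766353 / 764568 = 804.07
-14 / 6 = -2.33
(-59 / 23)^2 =3481 / 529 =6.58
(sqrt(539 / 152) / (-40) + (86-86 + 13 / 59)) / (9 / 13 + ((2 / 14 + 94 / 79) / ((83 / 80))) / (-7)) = 54298517 / 125384263-29237663 * sqrt(418) / 6460477280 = 0.34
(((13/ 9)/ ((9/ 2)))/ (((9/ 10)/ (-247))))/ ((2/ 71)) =-2279810/ 729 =-3127.31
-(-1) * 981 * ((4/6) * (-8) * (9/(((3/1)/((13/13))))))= -15696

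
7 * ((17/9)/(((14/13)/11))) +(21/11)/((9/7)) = 27035/198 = 136.54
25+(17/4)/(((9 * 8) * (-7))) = 50383/2016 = 24.99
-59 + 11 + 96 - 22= 26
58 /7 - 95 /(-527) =31231 /3689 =8.47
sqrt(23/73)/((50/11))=11 * sqrt(1679)/3650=0.12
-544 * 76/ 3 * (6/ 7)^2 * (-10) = 4961280/ 49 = 101250.61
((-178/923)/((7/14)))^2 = 126736/851929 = 0.15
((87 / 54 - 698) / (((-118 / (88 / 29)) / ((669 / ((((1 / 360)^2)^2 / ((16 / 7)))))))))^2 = 30347381644700960795802992640000000000 / 143448529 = 211555892948201377483647800000.00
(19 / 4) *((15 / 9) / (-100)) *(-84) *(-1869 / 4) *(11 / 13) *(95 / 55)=-4722963 / 1040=-4541.31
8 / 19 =0.42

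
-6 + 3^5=237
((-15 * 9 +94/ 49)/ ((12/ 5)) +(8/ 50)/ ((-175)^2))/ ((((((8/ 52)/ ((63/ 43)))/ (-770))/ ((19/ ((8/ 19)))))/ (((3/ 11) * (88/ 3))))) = 78898488581913/ 537500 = 146787885.73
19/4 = 4.75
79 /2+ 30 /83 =6617 /166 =39.86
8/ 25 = 0.32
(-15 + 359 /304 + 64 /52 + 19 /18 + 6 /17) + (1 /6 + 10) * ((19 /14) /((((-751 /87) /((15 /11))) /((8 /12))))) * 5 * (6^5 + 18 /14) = -13832855049705649 /244758097584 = -56516.43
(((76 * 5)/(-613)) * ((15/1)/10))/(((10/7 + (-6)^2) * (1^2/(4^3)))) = -127680/80303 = -1.59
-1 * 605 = -605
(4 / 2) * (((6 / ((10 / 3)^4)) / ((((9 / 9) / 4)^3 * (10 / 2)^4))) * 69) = 268272 / 390625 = 0.69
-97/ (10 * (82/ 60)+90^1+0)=-291/ 311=-0.94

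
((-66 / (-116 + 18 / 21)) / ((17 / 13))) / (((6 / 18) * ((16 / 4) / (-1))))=-693 / 2108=-0.33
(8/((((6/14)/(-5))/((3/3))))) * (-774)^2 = -55913760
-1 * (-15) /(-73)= -15 /73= -0.21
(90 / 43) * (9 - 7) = 180 / 43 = 4.19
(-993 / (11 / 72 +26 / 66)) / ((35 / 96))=-75499776 / 15155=-4981.84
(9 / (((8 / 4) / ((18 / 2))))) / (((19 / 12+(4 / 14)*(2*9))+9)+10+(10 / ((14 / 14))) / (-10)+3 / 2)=3402 / 2203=1.54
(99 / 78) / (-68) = -33 / 1768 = -0.02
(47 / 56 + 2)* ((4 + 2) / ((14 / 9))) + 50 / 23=118339 / 9016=13.13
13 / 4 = 3.25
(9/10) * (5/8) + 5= 89/16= 5.56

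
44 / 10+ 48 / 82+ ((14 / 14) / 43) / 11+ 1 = 580576 / 96965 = 5.99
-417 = -417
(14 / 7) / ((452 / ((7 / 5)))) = 7 / 1130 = 0.01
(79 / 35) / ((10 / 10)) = 79 / 35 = 2.26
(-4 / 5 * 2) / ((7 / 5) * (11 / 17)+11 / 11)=-68 / 81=-0.84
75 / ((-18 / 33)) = -275 / 2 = -137.50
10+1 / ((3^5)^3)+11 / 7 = 1162261474 / 100442349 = 11.57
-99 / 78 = -33 / 26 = -1.27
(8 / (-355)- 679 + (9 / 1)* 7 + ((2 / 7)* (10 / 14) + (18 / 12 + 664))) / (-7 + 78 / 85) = -29383157 / 3597286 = -8.17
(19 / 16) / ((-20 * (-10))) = 19 / 3200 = 0.01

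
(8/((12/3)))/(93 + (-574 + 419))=-0.03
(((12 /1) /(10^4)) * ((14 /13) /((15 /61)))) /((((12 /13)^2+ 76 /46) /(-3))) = -383019 /60837500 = -0.01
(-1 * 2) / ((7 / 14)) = -4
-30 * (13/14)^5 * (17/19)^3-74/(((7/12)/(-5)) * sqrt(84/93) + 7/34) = -594950616569865/1141725325552-160395 * sqrt(217)/8666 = -793.75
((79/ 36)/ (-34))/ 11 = -79/ 13464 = -0.01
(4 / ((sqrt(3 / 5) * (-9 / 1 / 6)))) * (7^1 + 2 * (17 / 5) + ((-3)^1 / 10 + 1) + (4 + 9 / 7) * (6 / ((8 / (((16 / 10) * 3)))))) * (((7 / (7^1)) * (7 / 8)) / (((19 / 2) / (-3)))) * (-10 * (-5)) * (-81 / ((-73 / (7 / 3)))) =4128.79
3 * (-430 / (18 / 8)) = -1720 / 3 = -573.33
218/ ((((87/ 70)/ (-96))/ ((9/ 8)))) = -549360/ 29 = -18943.45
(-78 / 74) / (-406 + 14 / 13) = 507 / 194768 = 0.00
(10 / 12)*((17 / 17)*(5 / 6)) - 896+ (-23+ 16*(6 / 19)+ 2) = -623297 / 684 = -911.25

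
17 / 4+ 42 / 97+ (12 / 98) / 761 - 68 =-916076535 / 14468132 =-63.32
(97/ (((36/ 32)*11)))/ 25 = 776/ 2475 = 0.31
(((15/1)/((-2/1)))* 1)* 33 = -495/2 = -247.50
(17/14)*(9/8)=153/112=1.37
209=209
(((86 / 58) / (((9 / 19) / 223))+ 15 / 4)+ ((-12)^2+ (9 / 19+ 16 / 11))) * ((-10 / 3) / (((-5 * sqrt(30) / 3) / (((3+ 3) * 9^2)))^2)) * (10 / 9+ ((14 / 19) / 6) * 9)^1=-51105785814297 / 2878975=-17751382.29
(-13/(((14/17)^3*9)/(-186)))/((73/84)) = 1979939/3577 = 553.52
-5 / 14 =-0.36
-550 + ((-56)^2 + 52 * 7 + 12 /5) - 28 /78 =575648 /195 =2952.04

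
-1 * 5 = -5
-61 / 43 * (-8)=488 / 43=11.35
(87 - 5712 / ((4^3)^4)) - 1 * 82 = 5242523 / 1048576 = 5.00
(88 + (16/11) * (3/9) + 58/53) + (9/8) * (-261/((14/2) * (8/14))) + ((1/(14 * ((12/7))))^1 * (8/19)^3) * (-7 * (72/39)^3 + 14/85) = 1149629758739837/71688513193440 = 16.04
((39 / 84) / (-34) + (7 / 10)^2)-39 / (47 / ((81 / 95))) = -4912899 / 21253400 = -0.23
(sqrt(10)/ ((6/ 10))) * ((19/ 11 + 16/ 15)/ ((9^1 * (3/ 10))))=4610 * sqrt(10)/ 2673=5.45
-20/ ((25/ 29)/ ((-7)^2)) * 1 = -5684/ 5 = -1136.80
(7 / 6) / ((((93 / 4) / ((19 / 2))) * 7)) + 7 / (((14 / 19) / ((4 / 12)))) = 1805 / 558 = 3.23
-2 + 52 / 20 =3 / 5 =0.60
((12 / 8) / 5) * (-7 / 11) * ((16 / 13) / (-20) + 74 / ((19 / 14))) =-706272 / 67925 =-10.40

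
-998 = -998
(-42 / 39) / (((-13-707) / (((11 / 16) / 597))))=77 / 44703360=0.00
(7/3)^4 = 29.64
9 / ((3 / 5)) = 15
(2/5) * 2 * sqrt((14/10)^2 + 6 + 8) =4 * sqrt(399)/25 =3.20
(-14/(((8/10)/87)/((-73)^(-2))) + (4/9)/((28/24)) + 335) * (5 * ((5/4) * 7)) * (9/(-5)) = -1125005235/42632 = -26388.75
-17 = -17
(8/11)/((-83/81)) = -648/913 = -0.71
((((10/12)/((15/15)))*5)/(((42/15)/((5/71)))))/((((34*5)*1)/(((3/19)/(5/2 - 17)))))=-0.00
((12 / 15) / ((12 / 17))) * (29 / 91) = 493 / 1365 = 0.36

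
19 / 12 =1.58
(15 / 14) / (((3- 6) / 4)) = -10 / 7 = -1.43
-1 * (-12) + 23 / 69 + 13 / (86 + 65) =12.42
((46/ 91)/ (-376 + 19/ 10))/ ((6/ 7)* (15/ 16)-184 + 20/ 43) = 3680/ 497659227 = 0.00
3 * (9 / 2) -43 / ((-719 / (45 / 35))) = 13.58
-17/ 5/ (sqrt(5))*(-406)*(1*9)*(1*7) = 434826*sqrt(5)/ 25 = 38892.02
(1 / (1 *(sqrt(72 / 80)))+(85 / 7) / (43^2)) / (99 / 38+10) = 3230 / 6199697+38 *sqrt(10) / 1437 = 0.08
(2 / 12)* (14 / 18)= 7 / 54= 0.13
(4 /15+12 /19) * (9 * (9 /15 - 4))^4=46761069312 /59375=787554.85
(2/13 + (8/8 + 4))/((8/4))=67/26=2.58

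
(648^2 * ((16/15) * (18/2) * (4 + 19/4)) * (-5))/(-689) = 255964.70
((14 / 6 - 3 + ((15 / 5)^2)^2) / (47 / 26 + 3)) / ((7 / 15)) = 6266 / 175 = 35.81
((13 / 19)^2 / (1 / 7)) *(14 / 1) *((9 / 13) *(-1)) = -11466 / 361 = -31.76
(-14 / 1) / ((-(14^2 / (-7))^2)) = 1 / 56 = 0.02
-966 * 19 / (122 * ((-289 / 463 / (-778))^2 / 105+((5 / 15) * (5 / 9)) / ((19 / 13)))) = -21379981111178710860 / 18006629678547451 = -1187.34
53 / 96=0.55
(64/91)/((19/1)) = 64/1729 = 0.04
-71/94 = -0.76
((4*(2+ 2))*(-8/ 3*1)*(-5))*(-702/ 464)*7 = -65520/ 29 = -2259.31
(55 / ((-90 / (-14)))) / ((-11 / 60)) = -140 / 3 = -46.67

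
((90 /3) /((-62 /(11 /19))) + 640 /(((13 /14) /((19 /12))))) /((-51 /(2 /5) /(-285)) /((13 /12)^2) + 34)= 325798265 /10267014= 31.73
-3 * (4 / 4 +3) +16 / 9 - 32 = -42.22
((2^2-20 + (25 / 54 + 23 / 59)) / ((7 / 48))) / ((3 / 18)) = -772144 / 1239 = -623.20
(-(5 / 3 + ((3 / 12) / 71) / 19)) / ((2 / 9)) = -80949 / 10792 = -7.50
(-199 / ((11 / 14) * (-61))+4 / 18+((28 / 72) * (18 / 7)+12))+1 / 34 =3573421 / 205326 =17.40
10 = 10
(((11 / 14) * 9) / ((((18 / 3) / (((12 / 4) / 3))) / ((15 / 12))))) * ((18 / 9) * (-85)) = -250.45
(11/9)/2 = 11/18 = 0.61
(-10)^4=10000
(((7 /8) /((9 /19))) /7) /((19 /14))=7 /36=0.19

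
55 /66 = 5 /6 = 0.83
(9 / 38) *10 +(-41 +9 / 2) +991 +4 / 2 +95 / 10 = 18399 / 19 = 968.37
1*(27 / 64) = 27 / 64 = 0.42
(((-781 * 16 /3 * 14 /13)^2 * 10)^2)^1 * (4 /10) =37467628044683145379840 /2313441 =16195627225714053.39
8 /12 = 2 /3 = 0.67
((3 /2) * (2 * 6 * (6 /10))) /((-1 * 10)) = -27 /25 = -1.08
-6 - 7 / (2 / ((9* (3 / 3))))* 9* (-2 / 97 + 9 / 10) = -495291 / 1940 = -255.30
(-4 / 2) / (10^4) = -1 / 5000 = -0.00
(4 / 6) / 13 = 0.05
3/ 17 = 0.18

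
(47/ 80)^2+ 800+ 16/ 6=15417827/ 19200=803.01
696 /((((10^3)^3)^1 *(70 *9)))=29 /26250000000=0.00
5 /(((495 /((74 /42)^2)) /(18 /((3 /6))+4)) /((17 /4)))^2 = 5.68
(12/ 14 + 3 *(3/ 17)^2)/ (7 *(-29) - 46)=-641/ 167909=-0.00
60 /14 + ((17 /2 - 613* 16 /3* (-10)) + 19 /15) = 2289517 /70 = 32707.39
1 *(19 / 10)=19 / 10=1.90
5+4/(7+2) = 49/9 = 5.44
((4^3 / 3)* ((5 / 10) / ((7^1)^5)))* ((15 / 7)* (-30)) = -4800 / 117649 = -0.04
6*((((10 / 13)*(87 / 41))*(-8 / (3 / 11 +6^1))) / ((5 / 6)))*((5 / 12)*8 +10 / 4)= -87.43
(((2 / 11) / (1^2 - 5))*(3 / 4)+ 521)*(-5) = -229225 / 88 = -2604.83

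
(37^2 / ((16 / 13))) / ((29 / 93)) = 1655121 / 464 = 3567.07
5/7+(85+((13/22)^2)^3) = 68061730063/793659328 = 85.76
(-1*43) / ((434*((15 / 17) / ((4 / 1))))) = -1462 / 3255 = -0.45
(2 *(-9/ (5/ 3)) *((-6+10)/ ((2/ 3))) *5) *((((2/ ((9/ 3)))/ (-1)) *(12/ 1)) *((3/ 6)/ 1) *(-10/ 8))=-1620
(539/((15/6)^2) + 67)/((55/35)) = 97.52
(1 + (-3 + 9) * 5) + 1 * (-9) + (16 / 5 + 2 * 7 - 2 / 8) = 779 / 20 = 38.95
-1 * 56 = -56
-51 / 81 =-17 / 27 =-0.63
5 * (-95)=-475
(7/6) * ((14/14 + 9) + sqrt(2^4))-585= -1706/3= -568.67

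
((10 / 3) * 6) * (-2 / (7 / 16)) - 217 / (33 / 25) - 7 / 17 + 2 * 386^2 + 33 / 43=50276088727 / 168861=297736.53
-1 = -1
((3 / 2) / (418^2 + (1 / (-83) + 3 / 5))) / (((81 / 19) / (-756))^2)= 1048705 / 3884502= 0.27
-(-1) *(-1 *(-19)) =19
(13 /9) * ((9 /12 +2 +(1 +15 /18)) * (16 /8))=715 /54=13.24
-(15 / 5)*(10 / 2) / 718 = -15 / 718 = -0.02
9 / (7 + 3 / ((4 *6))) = 24 / 19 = 1.26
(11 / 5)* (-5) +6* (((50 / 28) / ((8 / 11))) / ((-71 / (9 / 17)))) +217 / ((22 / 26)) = 182416725 / 743512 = 245.34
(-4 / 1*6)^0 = 1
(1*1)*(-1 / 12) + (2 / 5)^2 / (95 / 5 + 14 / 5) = -497 / 6540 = -0.08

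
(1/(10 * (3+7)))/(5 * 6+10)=1/4000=0.00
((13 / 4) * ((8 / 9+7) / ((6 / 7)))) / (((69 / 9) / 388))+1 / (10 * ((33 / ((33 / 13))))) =20368406 / 13455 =1513.82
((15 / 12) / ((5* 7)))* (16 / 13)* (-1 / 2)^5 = -1 / 728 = -0.00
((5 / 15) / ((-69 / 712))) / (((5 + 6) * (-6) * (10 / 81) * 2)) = 0.21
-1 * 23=-23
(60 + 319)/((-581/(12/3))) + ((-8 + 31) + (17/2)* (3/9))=80959/3486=23.22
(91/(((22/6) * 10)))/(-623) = -39/9790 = -0.00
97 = 97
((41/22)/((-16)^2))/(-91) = -41/512512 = -0.00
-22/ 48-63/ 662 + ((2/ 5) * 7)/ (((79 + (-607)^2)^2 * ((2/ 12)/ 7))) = -0.55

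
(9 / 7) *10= 90 / 7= 12.86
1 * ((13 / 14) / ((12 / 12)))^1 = 13 / 14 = 0.93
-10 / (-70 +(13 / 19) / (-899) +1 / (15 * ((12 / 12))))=1281075 / 8959082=0.14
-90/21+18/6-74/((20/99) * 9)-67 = -7629/70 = -108.99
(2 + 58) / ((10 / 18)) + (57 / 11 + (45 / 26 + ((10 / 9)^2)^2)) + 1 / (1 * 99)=218506219 / 1876446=116.45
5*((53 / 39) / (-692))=-265 / 26988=-0.01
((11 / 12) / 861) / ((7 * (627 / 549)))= 61 / 458052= 0.00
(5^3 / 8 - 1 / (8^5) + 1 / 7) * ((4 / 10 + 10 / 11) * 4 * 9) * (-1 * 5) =-292957641 / 78848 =-3715.47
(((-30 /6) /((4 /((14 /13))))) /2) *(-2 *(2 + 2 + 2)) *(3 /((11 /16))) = 5040 /143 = 35.24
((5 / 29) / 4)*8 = 10 / 29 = 0.34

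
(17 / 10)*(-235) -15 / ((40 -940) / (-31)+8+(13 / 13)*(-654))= -3820186 / 9563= -399.48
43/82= 0.52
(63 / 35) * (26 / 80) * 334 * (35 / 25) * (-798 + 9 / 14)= -218113857 / 1000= -218113.86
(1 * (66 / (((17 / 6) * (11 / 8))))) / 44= 72 / 187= 0.39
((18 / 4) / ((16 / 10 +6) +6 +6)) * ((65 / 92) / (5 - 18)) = -225 / 18032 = -0.01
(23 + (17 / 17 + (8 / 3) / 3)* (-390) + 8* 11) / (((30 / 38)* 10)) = -35663 / 450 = -79.25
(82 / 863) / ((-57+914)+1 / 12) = 984 / 8875955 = 0.00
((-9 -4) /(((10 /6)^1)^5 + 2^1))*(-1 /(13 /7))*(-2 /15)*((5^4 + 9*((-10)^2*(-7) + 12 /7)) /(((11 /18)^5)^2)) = 48932.49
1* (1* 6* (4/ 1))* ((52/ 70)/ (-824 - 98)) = -312/ 16135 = -0.02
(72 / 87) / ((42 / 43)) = 172 / 203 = 0.85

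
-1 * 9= -9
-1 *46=-46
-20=-20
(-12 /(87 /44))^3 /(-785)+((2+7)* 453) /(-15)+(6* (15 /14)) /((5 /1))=-36215500732 /134017555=-270.23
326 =326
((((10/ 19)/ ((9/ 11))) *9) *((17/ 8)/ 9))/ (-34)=-55/ 1368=-0.04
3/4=0.75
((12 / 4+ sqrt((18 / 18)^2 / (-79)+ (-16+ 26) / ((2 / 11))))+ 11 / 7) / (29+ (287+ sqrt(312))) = -3*sqrt(185887) / 982997 - 8*sqrt(78) / 87101+ 1264 / 87101+ sqrt(85794) / 12443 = 0.04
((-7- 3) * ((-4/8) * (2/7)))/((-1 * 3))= -10/21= -0.48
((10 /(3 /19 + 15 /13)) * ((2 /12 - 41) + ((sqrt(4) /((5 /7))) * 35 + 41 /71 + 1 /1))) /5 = 6181175 /69012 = 89.57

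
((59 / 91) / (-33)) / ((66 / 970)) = -28615 / 99099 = -0.29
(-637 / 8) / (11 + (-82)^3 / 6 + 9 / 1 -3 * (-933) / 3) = 273 / 311800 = 0.00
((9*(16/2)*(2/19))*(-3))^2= 516.96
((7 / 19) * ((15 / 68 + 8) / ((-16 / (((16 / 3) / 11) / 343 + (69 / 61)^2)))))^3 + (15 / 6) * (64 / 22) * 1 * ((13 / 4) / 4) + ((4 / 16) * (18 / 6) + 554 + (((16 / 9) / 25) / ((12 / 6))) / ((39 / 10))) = 70123697000286933665976110675438329247 / 125074828301664805536126977314652160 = 560.65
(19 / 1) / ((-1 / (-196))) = 3724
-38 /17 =-2.24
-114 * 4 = -456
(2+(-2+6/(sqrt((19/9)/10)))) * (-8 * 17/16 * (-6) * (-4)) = -3672 * sqrt(190)/19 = -2663.95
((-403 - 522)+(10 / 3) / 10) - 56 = -2942 / 3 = -980.67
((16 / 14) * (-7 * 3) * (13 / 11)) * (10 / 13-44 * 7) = 95856 / 11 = 8714.18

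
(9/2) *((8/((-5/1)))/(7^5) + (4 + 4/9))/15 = 1680664/1260525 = 1.33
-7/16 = -0.44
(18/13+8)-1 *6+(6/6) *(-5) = -21/13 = -1.62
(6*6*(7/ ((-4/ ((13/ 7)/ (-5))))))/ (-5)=-117/ 25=-4.68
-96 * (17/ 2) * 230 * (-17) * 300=957168000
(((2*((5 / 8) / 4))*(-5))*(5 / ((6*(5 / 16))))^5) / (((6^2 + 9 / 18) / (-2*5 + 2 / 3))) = 2867200 / 53217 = 53.88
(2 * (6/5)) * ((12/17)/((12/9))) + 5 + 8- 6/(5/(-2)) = 1417/85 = 16.67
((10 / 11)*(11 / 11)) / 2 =5 / 11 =0.45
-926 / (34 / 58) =-26854 / 17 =-1579.65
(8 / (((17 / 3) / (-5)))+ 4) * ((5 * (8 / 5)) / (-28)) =104 / 119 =0.87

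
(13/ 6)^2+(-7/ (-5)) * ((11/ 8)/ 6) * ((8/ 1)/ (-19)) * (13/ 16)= 125437/ 27360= 4.58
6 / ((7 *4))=3 / 14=0.21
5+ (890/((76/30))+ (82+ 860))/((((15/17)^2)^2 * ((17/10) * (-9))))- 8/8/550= -1707204187/12696750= -134.46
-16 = -16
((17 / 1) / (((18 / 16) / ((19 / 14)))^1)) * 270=38760 / 7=5537.14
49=49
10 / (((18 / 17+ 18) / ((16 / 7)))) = 680 / 567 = 1.20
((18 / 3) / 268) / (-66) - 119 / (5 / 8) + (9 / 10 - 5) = -573387 / 2948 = -194.50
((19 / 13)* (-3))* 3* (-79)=13509 / 13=1039.15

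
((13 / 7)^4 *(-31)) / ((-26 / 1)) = 68107 / 4802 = 14.18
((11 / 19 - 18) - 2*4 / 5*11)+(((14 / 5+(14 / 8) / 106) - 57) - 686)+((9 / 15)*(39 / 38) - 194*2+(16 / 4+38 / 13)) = -121030555 / 104728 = -1155.67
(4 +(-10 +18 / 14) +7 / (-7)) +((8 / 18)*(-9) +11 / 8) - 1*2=-579 / 56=-10.34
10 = 10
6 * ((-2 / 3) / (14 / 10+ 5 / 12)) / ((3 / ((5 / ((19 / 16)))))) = -6400 / 2071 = -3.09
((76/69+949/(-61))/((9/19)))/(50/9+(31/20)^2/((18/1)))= -924844000/172404849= -5.36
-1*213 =-213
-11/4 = -2.75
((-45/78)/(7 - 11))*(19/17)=285/1768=0.16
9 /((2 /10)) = 45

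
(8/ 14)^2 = 0.33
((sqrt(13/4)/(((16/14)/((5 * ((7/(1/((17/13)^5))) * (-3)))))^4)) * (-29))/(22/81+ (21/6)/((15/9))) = -819467782026014658860012779585086740625 * sqrt(13)/8796409473276028258650165248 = -335890810410.98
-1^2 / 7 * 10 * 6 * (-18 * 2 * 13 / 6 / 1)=4680 / 7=668.57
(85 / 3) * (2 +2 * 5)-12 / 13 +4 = 343.08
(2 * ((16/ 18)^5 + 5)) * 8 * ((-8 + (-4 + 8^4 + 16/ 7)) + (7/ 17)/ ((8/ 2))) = 364585699756/ 1003833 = 363193.58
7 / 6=1.17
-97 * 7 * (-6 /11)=4074 /11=370.36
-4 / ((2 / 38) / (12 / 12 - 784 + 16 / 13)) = 772388 / 13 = 59414.46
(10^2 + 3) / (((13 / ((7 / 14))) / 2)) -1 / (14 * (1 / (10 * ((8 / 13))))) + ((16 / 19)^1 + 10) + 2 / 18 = 286894 / 15561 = 18.44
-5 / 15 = -1 / 3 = -0.33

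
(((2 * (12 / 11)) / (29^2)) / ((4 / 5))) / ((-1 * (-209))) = 30 / 1933459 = 0.00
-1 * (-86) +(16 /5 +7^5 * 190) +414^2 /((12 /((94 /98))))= 785744209 /245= 3207119.22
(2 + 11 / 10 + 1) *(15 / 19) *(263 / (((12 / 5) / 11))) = 593065 / 152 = 3901.74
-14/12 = -7/6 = -1.17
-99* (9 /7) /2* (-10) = 4455 /7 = 636.43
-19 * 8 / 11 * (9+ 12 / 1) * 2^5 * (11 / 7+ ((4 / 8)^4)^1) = -166896 / 11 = -15172.36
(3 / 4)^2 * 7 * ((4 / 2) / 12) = 21 / 32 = 0.66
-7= -7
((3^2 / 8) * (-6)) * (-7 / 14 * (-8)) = -27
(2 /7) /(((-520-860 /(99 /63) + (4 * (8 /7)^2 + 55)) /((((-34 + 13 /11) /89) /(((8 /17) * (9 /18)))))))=42959 /96618222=0.00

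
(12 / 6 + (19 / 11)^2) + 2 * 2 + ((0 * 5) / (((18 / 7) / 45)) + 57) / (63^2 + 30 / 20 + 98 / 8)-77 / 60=892245973 / 115659060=7.71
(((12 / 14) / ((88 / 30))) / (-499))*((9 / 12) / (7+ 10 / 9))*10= -6075 / 11219516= -0.00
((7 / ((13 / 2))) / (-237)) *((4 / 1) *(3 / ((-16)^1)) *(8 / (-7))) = -4 / 1027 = -0.00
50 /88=25 /44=0.57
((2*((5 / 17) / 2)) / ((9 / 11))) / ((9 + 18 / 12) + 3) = 0.03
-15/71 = -0.21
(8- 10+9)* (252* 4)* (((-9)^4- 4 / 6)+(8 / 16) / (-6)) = 46289124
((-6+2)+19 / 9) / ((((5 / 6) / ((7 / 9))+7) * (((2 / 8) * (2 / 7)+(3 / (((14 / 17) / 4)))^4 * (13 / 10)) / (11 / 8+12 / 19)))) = -435721475 / 54381241509858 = -0.00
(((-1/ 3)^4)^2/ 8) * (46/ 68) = 23/ 1784592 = 0.00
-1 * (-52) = 52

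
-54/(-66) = 9/11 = 0.82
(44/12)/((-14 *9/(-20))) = 110/189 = 0.58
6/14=3/7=0.43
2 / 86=1 / 43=0.02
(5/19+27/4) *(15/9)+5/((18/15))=1205/76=15.86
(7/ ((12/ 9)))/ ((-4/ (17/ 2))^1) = -357/ 32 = -11.16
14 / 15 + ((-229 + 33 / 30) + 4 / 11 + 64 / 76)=-1415521 / 6270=-225.76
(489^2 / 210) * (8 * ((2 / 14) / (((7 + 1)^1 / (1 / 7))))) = 79707 / 3430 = 23.24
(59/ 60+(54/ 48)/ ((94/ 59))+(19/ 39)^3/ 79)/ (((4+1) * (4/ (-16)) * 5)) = -29794100659/ 110125723500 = -0.27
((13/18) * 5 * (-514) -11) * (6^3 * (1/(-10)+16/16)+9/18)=-16375498/45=-363899.96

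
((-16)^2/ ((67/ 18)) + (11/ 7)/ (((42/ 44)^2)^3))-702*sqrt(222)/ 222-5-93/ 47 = 120757976520856/ 1890542605203-117*sqrt(222)/ 37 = 16.76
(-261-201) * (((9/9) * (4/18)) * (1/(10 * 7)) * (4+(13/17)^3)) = -160226/24565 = -6.52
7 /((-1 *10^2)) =-7 /100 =-0.07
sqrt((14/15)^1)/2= sqrt(210)/30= 0.48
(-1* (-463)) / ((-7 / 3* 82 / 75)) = -104175 / 574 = -181.49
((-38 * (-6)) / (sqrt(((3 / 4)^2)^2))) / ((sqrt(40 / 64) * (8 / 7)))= 2128 * sqrt(10) / 15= 448.62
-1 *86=-86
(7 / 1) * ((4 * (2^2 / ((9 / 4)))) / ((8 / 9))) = 56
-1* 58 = -58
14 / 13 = 1.08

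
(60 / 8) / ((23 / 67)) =1005 / 46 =21.85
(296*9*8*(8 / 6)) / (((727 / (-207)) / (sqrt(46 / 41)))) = -5882112*sqrt(1886) / 29807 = -8570.10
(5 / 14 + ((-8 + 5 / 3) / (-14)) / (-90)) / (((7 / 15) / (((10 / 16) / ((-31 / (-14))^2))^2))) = 1630475 / 132987024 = 0.01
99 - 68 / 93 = 9139 / 93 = 98.27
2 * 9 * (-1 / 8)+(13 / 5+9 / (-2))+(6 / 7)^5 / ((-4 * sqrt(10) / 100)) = -83 / 20 - 19440 * sqrt(10) / 16807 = -7.81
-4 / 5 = -0.80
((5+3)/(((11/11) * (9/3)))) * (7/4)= 14/3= 4.67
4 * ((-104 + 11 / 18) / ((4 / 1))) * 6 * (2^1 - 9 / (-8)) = -46525 / 24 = -1938.54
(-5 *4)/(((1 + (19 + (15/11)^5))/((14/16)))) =-1127357/1592158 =-0.71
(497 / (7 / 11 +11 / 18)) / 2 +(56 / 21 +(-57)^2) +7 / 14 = 5114929 / 1482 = 3451.37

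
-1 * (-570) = 570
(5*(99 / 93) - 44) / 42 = -1199 / 1302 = -0.92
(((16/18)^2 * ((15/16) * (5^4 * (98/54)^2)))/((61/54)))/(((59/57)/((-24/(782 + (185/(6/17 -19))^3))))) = 290638767609400000/1806442219714221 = 160.89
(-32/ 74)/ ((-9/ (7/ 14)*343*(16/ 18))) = 0.00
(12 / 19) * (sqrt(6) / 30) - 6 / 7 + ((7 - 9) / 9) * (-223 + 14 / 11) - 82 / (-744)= 2 * sqrt(6) / 95 + 1389973 / 28644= 48.58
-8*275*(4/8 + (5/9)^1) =-2322.22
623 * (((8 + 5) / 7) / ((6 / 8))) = 4628 / 3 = 1542.67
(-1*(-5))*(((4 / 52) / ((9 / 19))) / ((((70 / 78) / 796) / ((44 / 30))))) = 332728 / 315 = 1056.28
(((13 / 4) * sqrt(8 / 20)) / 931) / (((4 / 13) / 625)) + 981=21125 * sqrt(10) / 14896 + 981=985.48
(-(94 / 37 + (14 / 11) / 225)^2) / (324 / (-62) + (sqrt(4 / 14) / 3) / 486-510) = 36170993693952 * sqrt(14) / 15115662233672275446875 + 1571912043114276864 / 124922828377456821875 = 0.01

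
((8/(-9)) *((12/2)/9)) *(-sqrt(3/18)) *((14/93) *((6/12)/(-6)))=-28 *sqrt(6)/22599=-0.00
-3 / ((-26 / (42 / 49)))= 9 / 91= 0.10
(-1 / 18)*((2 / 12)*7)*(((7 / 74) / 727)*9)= -0.00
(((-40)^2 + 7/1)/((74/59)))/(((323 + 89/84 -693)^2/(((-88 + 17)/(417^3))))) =-2638835416/286311346625778429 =-0.00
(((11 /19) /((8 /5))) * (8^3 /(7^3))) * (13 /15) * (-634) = -5802368 /19551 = -296.78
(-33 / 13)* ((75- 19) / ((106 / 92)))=-85008 / 689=-123.38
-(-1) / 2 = 1 / 2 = 0.50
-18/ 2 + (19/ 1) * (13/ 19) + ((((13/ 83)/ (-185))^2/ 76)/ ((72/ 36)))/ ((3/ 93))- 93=-3189578060961/ 35837955800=-89.00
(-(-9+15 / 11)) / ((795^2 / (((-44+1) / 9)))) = -1204 / 20856825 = -0.00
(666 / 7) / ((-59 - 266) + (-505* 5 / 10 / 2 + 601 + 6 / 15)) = 4440 / 7007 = 0.63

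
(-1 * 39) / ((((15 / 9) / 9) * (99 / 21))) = -44.67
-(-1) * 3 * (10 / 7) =30 / 7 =4.29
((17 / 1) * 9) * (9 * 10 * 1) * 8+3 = 110163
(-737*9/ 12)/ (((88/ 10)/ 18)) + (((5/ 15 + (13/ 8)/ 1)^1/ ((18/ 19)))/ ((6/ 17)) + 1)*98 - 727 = -1536605/ 1296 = -1185.65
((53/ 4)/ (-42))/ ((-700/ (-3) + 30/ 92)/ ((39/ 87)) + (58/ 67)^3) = -4766191261/ 7884660449204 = -0.00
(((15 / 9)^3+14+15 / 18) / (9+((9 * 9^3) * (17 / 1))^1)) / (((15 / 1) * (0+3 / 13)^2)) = 177619 / 813170340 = 0.00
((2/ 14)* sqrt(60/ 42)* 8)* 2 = 16* sqrt(70)/ 49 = 2.73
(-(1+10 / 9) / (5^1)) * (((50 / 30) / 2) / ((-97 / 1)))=19 / 5238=0.00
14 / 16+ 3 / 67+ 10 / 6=4159 / 1608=2.59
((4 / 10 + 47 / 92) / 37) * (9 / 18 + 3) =2933 / 34040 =0.09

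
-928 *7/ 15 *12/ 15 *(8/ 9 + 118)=-5560576/ 135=-41189.45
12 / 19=0.63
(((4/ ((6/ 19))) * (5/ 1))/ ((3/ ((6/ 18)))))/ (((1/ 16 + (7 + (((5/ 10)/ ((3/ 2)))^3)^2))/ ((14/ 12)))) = 1.16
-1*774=-774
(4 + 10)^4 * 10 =384160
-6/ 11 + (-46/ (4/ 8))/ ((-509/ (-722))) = -733718/ 5599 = -131.04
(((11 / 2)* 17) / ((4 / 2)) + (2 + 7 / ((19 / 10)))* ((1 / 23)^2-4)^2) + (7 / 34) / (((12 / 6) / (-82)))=46702094695 / 361554572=129.17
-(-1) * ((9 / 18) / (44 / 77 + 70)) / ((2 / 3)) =21 / 1976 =0.01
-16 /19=-0.84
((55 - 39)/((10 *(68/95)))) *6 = 228/17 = 13.41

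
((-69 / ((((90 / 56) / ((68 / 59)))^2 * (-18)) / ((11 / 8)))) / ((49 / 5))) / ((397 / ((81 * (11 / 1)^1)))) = 12868592 / 20729355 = 0.62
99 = 99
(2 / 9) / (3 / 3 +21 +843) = 2 / 7785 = 0.00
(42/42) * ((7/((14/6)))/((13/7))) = 21/13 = 1.62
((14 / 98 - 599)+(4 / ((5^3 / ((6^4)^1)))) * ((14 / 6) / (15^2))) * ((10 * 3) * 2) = -157087104 / 4375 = -35905.62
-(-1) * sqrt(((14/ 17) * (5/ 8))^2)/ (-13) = -35/ 884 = -0.04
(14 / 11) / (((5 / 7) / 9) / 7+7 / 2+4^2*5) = 12348 / 810227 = 0.02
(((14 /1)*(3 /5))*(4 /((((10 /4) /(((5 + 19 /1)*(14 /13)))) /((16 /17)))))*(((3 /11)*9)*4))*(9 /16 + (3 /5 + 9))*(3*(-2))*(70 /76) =-208167128064 /1154725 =-180274.20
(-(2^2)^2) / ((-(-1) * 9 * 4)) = -4 / 9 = -0.44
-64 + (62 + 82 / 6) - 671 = -1978 / 3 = -659.33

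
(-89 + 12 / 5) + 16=-70.60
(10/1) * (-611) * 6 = -36660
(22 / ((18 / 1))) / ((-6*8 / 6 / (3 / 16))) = -11 / 384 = -0.03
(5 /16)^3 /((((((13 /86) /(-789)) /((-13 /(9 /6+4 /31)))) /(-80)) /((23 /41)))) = -15118719375 /265024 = -57046.60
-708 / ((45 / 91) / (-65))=93062.67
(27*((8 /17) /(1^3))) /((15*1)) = 72 /85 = 0.85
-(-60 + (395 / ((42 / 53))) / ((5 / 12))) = -7954 / 7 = -1136.29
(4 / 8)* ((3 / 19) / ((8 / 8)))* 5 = 15 / 38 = 0.39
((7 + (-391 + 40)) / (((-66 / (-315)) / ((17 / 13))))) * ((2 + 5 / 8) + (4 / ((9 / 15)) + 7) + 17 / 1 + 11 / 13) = -272505835 / 3718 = -73293.66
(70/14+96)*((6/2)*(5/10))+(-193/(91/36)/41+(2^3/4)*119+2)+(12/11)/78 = 31983395/82082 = 389.65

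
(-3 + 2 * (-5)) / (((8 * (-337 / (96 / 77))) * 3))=52 / 25949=0.00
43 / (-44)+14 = 573 / 44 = 13.02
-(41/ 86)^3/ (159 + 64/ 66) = -2274393/ 3357739624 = -0.00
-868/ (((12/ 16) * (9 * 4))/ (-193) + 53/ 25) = -2094050/ 4777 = -438.36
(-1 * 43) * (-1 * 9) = 387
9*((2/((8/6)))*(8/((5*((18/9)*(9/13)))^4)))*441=1399489/67500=20.73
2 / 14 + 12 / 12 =8 / 7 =1.14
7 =7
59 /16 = 3.69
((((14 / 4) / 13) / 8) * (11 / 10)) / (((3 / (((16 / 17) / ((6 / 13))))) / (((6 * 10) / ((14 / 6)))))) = 11 / 17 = 0.65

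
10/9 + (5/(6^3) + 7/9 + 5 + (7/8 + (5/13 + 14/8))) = 6965/702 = 9.92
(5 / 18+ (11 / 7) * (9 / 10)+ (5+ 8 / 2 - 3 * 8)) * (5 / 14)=-2096 / 441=-4.75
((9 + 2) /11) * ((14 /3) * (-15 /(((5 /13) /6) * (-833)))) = 156 /119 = 1.31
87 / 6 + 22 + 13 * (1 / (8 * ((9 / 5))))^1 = 2693 / 72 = 37.40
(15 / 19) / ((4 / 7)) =105 / 76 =1.38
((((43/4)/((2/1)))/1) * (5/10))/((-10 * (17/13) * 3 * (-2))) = 559/16320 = 0.03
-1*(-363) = 363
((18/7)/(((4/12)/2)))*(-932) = -100656/7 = -14379.43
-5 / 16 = -0.31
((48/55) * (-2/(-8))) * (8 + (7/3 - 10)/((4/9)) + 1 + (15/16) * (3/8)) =-3033/1760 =-1.72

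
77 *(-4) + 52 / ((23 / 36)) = -5212 / 23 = -226.61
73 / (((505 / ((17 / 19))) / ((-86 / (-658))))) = 0.02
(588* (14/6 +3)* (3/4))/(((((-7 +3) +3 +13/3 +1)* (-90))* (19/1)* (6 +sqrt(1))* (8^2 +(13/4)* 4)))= -8/13585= -0.00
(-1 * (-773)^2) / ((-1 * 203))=2943.49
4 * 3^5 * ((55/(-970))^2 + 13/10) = 59593077/47045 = 1266.72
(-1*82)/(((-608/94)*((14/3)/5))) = 13.58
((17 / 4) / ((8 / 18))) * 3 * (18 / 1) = 4131 / 8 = 516.38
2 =2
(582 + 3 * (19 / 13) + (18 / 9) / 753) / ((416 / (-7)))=-40181015 / 4072224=-9.87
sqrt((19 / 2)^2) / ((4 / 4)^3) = 19 / 2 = 9.50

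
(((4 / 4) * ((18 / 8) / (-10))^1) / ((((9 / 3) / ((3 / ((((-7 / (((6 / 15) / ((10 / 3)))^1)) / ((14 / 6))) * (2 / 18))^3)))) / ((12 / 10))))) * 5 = 19683 / 312500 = 0.06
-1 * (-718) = 718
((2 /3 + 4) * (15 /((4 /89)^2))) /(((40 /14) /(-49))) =-19018321 /32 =-594322.53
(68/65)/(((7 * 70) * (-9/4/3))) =-136/47775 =-0.00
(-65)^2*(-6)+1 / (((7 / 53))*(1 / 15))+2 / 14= -176654 / 7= -25236.29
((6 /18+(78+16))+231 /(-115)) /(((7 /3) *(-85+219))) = 15926 /53935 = 0.30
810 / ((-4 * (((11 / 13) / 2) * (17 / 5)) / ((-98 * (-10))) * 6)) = -22993.32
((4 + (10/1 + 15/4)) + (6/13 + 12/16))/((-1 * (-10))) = 493/260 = 1.90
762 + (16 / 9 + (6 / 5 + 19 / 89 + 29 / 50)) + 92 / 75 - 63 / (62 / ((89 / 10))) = 1882076519 / 2483100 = 757.95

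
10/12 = 0.83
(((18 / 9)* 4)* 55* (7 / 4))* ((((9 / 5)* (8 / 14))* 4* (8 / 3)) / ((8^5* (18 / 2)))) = 11 / 384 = 0.03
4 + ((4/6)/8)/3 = 145/36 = 4.03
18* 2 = 36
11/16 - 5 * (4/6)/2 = -47/48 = -0.98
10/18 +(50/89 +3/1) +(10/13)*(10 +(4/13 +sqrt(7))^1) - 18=-805940/135369 +10*sqrt(7)/13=-3.92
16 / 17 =0.94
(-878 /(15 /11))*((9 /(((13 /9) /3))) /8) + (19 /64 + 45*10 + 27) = -1027.12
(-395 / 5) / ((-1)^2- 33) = 79 / 32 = 2.47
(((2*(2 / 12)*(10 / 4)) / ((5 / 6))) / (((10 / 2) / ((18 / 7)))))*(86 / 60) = 129 / 175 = 0.74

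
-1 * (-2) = 2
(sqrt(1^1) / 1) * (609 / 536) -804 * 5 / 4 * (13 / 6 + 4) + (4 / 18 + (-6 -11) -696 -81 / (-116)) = -966463585 / 139896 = -6908.44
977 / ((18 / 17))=16609 / 18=922.72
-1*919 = -919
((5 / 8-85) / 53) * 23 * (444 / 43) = -1723275 / 4558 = -378.08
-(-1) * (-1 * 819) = -819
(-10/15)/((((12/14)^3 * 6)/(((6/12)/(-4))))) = 343/15552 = 0.02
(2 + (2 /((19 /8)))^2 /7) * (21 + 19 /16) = 942525 /20216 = 46.62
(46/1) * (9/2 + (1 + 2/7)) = 1863/7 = 266.14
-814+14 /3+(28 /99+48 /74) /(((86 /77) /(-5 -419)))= -1162.95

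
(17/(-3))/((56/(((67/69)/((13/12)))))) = -1139/12558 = -0.09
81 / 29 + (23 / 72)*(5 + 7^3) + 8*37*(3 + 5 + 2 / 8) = 2555.96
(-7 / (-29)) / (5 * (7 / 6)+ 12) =0.01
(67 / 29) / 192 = 67 / 5568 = 0.01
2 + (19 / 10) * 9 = 191 / 10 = 19.10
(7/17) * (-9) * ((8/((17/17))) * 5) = -2520/17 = -148.24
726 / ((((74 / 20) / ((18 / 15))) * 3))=2904 / 37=78.49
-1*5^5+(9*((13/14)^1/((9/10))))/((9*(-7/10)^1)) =-1378775/441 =-3126.47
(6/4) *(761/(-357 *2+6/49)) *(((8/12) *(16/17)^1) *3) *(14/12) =-522046/148665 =-3.51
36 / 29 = 1.24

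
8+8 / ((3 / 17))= 160 / 3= 53.33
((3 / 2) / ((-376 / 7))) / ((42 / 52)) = -13 / 376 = -0.03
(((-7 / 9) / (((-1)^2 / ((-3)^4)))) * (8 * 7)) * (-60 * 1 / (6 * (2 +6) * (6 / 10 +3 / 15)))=11025 / 2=5512.50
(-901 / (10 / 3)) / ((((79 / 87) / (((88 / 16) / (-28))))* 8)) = 2586771 / 353920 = 7.31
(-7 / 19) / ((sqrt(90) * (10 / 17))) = -119 * sqrt(10) / 5700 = -0.07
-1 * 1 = -1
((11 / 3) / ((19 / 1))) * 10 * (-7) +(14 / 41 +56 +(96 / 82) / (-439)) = 43941164 / 1025943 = 42.83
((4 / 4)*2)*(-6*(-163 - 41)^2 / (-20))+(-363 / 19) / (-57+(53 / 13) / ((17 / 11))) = 28498954683 / 1141330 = 24969.95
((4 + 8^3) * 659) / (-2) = -170022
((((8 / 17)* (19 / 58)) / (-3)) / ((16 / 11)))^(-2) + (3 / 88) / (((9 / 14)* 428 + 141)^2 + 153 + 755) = 2388352661563065 / 2980812756328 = 801.24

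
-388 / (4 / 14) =-1358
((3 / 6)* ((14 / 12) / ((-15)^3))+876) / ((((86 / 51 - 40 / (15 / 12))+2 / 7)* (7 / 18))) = -603125881 / 8040000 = -75.02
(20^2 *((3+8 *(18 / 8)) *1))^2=70560000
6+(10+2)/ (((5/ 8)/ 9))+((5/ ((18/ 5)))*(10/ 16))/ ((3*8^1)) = 3090289/ 17280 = 178.84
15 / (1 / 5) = 75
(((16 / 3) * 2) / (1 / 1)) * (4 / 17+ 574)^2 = 1016497536 / 289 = 3517292.51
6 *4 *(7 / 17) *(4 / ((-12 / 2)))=-112 / 17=-6.59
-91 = -91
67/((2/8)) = 268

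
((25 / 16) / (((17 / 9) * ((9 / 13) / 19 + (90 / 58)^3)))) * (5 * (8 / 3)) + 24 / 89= 3.19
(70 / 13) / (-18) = -35 / 117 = -0.30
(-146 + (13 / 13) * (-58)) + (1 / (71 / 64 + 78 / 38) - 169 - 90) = -1779019 / 3845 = -462.68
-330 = -330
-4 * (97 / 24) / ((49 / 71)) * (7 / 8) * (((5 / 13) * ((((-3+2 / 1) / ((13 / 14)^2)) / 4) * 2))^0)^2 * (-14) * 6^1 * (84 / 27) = 48209 / 9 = 5356.56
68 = 68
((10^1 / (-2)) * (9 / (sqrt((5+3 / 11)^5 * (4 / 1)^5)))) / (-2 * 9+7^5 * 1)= -5445 * sqrt(638) / 104823531776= -0.00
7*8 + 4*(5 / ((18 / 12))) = 208 / 3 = 69.33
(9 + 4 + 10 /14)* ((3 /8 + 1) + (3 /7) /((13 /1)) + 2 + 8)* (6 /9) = 66440 /637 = 104.30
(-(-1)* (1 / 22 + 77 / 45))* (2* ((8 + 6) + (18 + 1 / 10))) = 186073 / 1650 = 112.77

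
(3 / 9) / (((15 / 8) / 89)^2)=506944 / 675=751.03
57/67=0.85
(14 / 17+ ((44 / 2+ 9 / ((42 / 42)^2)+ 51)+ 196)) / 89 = 3.13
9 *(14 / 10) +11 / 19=1252 / 95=13.18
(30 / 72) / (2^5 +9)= 5 / 492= 0.01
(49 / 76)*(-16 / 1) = -196 / 19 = -10.32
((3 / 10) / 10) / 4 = 3 / 400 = 0.01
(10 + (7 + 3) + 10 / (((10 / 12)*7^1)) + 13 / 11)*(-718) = -1265834 / 77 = -16439.40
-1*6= -6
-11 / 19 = -0.58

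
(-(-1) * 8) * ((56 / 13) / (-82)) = -224 / 533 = -0.42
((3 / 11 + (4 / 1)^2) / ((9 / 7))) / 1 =1253 / 99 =12.66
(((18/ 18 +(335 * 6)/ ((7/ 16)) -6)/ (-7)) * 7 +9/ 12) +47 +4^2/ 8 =-127107/ 28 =-4539.54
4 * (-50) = -200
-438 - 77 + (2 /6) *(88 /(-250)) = -193169 /375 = -515.12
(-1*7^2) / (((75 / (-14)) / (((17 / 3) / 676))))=5831 / 76050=0.08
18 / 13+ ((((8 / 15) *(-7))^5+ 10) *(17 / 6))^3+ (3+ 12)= -1279177339171884189053982781568 / 153700755523681640625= -8322518225.84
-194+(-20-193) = -407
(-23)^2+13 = 542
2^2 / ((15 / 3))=4 / 5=0.80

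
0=0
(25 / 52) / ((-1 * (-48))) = 25 / 2496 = 0.01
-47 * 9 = -423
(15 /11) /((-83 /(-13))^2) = 2535 /75779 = 0.03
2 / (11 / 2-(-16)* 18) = 4 / 587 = 0.01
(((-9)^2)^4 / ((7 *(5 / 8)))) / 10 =172186884 / 175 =983925.05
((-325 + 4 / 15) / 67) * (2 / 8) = -4871 / 4020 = -1.21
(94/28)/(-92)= -47/1288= -0.04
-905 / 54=-16.76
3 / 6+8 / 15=1.03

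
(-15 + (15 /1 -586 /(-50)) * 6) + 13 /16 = 58453 /400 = 146.13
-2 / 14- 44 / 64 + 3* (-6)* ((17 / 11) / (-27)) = 739 / 3696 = 0.20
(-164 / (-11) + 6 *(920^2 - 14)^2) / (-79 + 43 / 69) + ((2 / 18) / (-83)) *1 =-609243043524155797 / 11109384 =-54840398308.69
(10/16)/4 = 5/32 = 0.16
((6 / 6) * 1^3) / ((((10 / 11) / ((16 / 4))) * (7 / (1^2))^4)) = 22 / 12005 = 0.00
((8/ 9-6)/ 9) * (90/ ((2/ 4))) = -920/ 9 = -102.22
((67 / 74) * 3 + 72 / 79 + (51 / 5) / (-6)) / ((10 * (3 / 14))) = 197204 / 219225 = 0.90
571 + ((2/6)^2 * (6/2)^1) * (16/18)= 15425/27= 571.30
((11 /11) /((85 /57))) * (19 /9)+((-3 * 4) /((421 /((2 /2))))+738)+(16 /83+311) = 9361155908 /8910465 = 1050.58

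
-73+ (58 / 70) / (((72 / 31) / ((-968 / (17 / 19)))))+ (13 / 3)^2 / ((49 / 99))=-15781877 / 37485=-421.02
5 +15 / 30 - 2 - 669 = -1331 / 2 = -665.50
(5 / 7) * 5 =25 / 7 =3.57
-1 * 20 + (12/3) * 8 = 12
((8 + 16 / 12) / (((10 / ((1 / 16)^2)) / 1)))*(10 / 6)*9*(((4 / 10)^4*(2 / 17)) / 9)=7 / 382500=0.00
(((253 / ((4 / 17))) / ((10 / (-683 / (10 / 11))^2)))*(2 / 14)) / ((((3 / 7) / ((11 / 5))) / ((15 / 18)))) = 2670477390559 / 72000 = 37089963.76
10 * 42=420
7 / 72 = 0.10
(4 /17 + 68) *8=9280 /17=545.88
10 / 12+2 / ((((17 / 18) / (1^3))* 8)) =56 / 51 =1.10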